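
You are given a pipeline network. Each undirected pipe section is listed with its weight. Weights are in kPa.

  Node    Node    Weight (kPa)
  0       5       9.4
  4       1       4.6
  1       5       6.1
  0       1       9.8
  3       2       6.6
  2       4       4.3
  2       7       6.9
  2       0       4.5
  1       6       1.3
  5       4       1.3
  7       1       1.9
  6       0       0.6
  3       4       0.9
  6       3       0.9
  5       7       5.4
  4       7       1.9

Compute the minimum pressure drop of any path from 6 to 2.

5.1 kPa

Shortest distances from 6:
6: 0
0: 0.6  (via 6)
3: 0.9  (via 6)
1: 1.3  (via 6)
4: 1.8  (via 3)
5: 3.1  (via 4)
7: 3.2  (via 1)
2: 5.1  (via 0)
Shortest route: 6–0–2 = 5.1 kPa.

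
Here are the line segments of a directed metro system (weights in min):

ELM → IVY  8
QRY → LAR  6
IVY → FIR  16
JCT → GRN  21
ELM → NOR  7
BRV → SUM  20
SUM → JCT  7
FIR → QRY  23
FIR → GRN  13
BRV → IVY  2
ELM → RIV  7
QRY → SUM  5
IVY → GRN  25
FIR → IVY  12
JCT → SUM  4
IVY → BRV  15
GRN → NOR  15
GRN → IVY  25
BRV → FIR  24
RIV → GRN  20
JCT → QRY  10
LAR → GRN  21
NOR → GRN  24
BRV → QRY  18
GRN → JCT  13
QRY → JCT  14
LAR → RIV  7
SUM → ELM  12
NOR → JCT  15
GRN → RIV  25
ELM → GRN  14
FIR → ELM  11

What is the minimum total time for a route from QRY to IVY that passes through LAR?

52 min

Best QRY to LAR: QRY–LAR costing 6
Best LAR to IVY: LAR–GRN–IVY costing 46
Total via LAR: 6 + 46 = 52 min.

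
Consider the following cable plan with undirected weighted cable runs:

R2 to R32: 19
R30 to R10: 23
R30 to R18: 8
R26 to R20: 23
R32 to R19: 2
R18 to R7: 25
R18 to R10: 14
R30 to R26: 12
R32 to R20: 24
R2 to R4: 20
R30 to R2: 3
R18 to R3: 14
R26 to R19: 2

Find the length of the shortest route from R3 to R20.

Running Dijkstra from R3:
R3: 0
R18: 14  (via R3)
R30: 22  (via R18)
R2: 25  (via R30)
R10: 28  (via R18)
R26: 34  (via R30)
R19: 36  (via R26)
R32: 38  (via R19)
R7: 39  (via R18)
R4: 45  (via R2)
R20: 57  (via R26)
Shortest route: R3 → R18 → R30 → R26 → R20 = 57.

57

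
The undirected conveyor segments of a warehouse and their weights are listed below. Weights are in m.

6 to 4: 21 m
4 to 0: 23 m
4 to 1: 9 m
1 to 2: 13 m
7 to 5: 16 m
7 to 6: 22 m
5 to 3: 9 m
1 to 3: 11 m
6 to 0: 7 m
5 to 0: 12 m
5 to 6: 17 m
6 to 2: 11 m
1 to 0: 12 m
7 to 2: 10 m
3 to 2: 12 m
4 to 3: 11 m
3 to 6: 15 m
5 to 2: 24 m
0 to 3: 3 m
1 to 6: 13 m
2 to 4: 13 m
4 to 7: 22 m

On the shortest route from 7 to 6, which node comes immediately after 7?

2

Enumerating some paths:
7–2–3–0–6: 10+12+3+7 = 32
7–6: 22 = 22
7–5–6: 16+17 = 33
7–2–6: 10+11 = 21
Cheapest is 7–2–6 at 21 m.
So from 7 the first move is to 2.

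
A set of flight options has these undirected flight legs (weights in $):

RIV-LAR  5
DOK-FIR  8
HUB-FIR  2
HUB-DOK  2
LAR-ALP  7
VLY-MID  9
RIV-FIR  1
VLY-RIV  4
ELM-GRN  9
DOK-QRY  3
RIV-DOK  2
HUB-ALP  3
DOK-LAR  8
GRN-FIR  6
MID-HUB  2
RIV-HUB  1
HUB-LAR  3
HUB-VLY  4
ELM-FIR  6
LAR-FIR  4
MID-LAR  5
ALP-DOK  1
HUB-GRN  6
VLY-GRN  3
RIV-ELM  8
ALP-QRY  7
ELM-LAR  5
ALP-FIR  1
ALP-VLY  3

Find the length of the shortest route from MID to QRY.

Enumerating some paths:
MID–HUB–FIR–ALP–DOK–QRY: 2+2+1+1+3 = 9
MID–HUB–DOK–QRY: 2+2+3 = 7
MID–HUB–RIV–DOK–QRY: 2+1+2+3 = 8
The minimum is $7 via MID–HUB–DOK–QRY.

$7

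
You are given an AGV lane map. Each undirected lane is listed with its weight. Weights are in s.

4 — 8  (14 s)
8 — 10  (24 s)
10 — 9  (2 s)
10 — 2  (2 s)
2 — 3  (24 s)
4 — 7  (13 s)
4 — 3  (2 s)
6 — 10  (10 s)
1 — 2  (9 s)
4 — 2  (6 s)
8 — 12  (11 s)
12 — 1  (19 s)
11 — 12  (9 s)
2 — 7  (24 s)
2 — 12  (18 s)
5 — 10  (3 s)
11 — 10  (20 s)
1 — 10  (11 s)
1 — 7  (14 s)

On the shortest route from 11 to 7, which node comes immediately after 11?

Candidate routes:
11 - 10 - 2 - 4 - 7: 20+2+6+13 = 41
11 - 12 - 1 - 7: 9+19+14 = 42
Cheapest is 11 - 10 - 2 - 4 - 7 at 41 s.
So from 11 the first move is to 10.

10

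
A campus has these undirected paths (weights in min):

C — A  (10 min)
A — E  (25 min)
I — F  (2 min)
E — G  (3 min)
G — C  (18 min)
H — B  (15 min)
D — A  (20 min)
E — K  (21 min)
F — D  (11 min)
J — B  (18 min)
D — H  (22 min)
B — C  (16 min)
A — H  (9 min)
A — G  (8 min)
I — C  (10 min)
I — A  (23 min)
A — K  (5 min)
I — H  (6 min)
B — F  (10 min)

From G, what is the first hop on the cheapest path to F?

Compare a few routes:
G - A - C - I - F: 8+10+10+2 = 30
G - A - H - I - F: 8+9+6+2 = 25
Cheapest is G - A - H - I - F at 25 min.
So from G the first move is to A.

A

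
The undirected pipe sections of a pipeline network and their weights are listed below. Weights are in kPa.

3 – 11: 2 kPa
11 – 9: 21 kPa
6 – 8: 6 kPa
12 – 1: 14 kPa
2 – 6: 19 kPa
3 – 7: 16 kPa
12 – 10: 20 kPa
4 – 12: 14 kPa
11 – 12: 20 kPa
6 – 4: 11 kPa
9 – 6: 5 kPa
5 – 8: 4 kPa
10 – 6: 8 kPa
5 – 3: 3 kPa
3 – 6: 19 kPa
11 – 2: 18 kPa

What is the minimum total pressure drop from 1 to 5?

Running Dijkstra from 1:
1: 0
12: 14  (via 1)
4: 28  (via 12)
10: 34  (via 12)
11: 34  (via 12)
3: 36  (via 11)
5: 39  (via 3)
Shortest route: 1 → 12 → 11 → 3 → 5 = 39 kPa.

39 kPa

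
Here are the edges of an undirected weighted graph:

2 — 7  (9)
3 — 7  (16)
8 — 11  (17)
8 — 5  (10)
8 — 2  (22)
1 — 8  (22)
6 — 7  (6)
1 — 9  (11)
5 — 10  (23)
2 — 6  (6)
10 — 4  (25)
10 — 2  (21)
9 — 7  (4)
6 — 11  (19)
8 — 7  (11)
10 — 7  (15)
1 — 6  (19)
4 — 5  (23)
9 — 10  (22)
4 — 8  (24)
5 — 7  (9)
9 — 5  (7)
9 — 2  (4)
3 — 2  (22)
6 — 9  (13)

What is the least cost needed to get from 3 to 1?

Enumerating some paths:
3–2–9–1: 22+4+11 = 37
3–7–9–1: 16+4+11 = 31
Cheapest is 3–7–9–1 at 31.

31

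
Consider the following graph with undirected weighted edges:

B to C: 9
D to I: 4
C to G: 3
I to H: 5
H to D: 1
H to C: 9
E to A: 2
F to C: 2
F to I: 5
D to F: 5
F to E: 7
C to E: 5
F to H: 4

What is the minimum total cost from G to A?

10

Running Dijkstra from G:
G: 0
C: 3  (via G)
F: 5  (via C)
E: 8  (via C)
H: 9  (via F)
A: 10  (via E)
Shortest route: G–C–E–A = 10.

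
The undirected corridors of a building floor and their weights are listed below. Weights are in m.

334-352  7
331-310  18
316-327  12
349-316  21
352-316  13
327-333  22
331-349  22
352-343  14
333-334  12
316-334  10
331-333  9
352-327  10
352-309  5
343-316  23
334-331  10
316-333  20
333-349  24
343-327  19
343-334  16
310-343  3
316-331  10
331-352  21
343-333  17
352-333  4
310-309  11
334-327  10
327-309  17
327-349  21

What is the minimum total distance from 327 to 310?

Enumerating some paths:
327 - 343 - 310: 19+3 = 22
327 - 352 - 309 - 310: 10+5+11 = 26
Cheapest is 327 - 343 - 310 at 22 m.

22 m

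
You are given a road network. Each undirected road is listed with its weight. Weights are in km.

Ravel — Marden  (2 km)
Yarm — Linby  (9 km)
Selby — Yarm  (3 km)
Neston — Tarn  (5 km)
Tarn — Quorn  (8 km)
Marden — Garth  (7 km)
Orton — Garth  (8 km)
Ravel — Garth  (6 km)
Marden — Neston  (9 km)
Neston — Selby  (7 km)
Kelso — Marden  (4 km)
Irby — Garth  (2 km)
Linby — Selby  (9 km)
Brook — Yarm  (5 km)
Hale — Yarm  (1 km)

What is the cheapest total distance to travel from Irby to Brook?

Settle nodes by increasing distance from Irby:
Irby: 0
Garth: 2  (via Irby)
Ravel: 8  (via Garth)
Marden: 9  (via Garth)
Orton: 10  (via Garth)
Kelso: 13  (via Marden)
Neston: 18  (via Marden)
Tarn: 23  (via Neston)
Selby: 25  (via Neston)
Yarm: 28  (via Selby)
Hale: 29  (via Yarm)
Quorn: 31  (via Tarn)
Brook: 33  (via Yarm)
Shortest route: Irby → Garth → Marden → Neston → Selby → Yarm → Brook = 33 km.

33 km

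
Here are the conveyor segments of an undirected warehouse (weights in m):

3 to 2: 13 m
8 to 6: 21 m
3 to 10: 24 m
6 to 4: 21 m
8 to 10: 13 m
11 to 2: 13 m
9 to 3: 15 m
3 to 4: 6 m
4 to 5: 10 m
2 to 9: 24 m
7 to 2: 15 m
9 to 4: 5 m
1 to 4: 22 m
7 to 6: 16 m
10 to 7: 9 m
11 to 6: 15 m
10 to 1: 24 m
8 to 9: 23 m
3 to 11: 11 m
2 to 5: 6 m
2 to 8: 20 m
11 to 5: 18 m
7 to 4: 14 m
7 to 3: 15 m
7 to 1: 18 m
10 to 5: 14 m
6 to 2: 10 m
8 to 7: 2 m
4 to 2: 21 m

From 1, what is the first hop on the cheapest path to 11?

4

Enumerating some paths:
1–4–3–11: 22+6+11 = 39
1–7–3–11: 18+15+11 = 44
The minimum is 39 m via 1–4–3–11.
So from 1 the first move is to 4.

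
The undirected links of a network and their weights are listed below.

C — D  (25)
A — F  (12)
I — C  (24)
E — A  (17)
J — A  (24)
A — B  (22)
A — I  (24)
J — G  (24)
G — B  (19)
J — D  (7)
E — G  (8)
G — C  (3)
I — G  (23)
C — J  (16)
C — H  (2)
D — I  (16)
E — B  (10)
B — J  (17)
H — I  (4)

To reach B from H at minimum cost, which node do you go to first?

Enumerating some paths:
H → C → G → E → B: 2+3+8+10 = 23
H → C → G → B: 2+3+19 = 24
Cheapest is H → C → G → E → B at 23.
So from H the first move is to C.

C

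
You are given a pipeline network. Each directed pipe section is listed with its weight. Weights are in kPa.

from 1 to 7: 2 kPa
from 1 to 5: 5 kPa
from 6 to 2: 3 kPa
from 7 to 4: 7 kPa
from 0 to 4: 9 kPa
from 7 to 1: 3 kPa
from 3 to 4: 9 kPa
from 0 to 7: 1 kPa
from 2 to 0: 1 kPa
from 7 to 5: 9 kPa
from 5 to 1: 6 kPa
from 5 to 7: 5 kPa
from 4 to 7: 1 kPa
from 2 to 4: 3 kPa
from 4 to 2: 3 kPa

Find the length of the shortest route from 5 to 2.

Running Dijkstra from 5:
5: 0
7: 5  (via 5)
1: 6  (via 5)
4: 12  (via 7)
2: 15  (via 4)
Shortest route: 5–7–4–2 = 15 kPa.

15 kPa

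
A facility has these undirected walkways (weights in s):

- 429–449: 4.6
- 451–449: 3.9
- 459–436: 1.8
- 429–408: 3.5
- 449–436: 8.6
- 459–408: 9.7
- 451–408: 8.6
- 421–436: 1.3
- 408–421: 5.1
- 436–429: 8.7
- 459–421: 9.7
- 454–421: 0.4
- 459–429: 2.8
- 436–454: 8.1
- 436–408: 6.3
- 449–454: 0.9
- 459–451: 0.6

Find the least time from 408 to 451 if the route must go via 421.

Shortest 408→421: 408–421 = 5.1
Best 421 to 451: 421–436–459–451 costing 3.7
Total via 421: 5.1 + 3.7 = 8.8 s.

8.8 s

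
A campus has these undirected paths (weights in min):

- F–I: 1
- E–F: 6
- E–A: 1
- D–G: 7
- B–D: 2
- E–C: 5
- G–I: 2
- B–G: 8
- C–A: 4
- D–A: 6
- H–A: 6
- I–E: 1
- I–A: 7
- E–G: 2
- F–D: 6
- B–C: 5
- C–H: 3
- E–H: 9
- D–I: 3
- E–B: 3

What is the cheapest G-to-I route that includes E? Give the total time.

Best G to E: G–E costing 2
Shortest E→I: E–I = 1
Total via E: 2 + 1 = 3 min.

3 min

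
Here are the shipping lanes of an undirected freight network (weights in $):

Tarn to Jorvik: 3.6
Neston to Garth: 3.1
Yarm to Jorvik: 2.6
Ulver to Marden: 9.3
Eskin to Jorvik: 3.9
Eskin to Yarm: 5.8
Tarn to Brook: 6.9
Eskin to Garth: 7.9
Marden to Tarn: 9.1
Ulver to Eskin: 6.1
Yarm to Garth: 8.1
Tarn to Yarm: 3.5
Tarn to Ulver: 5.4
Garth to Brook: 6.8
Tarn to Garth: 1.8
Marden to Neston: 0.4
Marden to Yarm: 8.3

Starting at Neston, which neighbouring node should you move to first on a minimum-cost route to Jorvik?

Candidate routes:
Neston - Marden - Tarn - Jorvik: 0.4+9.1+3.6 = 13.1
Neston - Garth - Tarn - Yarm - Jorvik: 3.1+1.8+3.5+2.6 = 11
Neston - Garth - Tarn - Jorvik: 3.1+1.8+3.6 = 8.5
Neston - Marden - Yarm - Jorvik: 0.4+8.3+2.6 = 11.3
The minimum is $8.5 via Neston - Garth - Tarn - Jorvik.
So from Neston the first move is to Garth.

Garth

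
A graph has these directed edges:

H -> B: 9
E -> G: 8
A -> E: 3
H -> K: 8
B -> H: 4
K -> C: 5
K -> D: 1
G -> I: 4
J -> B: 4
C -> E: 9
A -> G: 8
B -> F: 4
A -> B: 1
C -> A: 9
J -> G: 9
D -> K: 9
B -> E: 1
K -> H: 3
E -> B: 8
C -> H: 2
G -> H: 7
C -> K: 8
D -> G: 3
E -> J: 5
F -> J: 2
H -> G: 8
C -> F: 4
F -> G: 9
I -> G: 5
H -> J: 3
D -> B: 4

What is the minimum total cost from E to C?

25

Compare a few routes:
E - B - H - K - C: 8+4+8+5 = 25
E - G - H - K - C: 8+7+8+5 = 28
E - J - B - H - K - C: 5+4+4+8+5 = 26
The minimum is 25 via E - B - H - K - C.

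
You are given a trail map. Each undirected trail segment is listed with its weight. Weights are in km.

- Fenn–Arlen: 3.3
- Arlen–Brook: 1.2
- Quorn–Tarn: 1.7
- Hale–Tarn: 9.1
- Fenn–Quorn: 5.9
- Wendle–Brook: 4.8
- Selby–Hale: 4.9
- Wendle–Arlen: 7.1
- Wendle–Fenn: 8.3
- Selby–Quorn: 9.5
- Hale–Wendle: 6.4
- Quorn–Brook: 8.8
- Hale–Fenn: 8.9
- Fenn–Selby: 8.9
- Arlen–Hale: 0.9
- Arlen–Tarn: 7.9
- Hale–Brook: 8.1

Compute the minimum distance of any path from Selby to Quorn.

Compare a few routes:
Selby → Quorn: 9.5 = 9.5
Selby → Fenn → Quorn: 8.9+5.9 = 14.8
Cheapest is Selby → Quorn at 9.5 km.

9.5 km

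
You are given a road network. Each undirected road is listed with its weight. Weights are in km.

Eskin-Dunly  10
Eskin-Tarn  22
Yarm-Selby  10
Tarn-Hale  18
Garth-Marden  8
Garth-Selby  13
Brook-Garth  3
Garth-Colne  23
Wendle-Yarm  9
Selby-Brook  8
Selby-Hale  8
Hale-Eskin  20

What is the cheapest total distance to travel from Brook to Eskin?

Running Dijkstra from Brook:
Brook: 0
Garth: 3  (via Brook)
Selby: 8  (via Brook)
Marden: 11  (via Garth)
Hale: 16  (via Selby)
Yarm: 18  (via Selby)
Colne: 26  (via Garth)
Wendle: 27  (via Yarm)
Tarn: 34  (via Hale)
Eskin: 36  (via Hale)
Shortest route: Brook → Selby → Hale → Eskin = 36 km.

36 km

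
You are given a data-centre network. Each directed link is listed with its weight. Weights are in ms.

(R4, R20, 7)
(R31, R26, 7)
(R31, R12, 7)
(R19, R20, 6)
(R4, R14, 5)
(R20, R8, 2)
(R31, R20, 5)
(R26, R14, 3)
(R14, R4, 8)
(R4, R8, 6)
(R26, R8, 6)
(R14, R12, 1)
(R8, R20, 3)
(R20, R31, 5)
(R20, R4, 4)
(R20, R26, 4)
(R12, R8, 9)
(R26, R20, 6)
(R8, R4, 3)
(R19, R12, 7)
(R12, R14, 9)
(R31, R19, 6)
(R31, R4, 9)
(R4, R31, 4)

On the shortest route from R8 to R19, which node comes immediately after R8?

R4

Compare a few routes:
R8–R20–R31–R19: 3+5+6 = 14
R8–R4–R20–R31–R19: 3+7+5+6 = 21
R8–R20–R4–R31–R19: 3+4+4+6 = 17
R8–R4–R31–R19: 3+4+6 = 13
The minimum is 13 ms via R8–R4–R31–R19.
So from R8 the first move is to R4.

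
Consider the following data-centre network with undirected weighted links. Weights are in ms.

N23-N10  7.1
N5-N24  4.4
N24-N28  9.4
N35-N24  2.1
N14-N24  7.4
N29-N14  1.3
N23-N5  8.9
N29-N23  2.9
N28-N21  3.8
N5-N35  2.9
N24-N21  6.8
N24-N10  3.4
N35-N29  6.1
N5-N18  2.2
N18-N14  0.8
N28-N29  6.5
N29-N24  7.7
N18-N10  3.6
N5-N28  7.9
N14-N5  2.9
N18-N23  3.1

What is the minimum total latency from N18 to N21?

12.4 ms

Running Dijkstra from N18:
N18: 0
N14: 0.8  (via N18)
N29: 2.1  (via N14)
N5: 2.2  (via N18)
N23: 3.1  (via N18)
N10: 3.6  (via N18)
N35: 5.1  (via N5)
N24: 6.6  (via N5)
N28: 8.6  (via N29)
N21: 12.4  (via N28)
Shortest route: N18 → N14 → N29 → N28 → N21 = 12.4 ms.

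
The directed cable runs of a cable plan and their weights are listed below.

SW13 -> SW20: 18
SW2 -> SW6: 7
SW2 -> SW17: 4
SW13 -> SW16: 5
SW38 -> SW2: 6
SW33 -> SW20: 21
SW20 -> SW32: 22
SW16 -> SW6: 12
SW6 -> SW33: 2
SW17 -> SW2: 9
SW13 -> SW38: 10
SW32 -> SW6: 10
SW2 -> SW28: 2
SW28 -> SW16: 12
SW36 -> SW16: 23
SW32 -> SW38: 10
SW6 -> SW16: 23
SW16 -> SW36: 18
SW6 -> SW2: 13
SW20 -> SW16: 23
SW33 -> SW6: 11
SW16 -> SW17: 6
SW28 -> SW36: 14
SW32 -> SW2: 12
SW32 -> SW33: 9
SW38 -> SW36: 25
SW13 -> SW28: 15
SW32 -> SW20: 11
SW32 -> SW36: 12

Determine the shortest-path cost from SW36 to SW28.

Settle nodes by increasing distance from SW36:
SW36: 0
SW16: 23  (via SW36)
SW17: 29  (via SW16)
SW6: 35  (via SW16)
SW33: 37  (via SW6)
SW2: 38  (via SW17)
SW28: 40  (via SW2)
Shortest route: SW36 → SW16 → SW17 → SW2 → SW28 = 40.

40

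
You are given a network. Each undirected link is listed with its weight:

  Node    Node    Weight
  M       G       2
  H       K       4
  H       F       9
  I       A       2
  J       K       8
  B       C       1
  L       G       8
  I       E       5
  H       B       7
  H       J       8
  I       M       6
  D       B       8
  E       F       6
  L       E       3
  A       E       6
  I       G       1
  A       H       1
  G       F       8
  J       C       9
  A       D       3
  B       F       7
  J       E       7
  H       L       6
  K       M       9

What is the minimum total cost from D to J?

12

Shortest distances from D:
D: 0
A: 3  (via D)
H: 4  (via A)
I: 5  (via A)
G: 6  (via I)
B: 8  (via D)
K: 8  (via H)
M: 8  (via G)
C: 9  (via B)
E: 9  (via A)
L: 10  (via H)
J: 12  (via H)
Shortest route: D–A–H–J = 12.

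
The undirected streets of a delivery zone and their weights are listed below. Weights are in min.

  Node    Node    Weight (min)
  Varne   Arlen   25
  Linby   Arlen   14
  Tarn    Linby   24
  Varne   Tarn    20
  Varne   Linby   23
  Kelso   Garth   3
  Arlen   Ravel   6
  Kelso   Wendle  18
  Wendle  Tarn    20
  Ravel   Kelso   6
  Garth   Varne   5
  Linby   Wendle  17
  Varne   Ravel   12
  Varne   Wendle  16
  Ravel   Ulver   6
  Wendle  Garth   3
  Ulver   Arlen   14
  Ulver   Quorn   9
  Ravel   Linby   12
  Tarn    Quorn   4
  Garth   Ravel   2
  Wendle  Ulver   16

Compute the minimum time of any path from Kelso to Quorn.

Settle nodes by increasing distance from Kelso:
Kelso: 0
Garth: 3  (via Kelso)
Ravel: 5  (via Garth)
Wendle: 6  (via Garth)
Varne: 8  (via Garth)
Ulver: 11  (via Ravel)
Arlen: 11  (via Ravel)
Linby: 17  (via Ravel)
Quorn: 20  (via Ulver)
Shortest route: Kelso–Garth–Ravel–Ulver–Quorn = 20 min.

20 min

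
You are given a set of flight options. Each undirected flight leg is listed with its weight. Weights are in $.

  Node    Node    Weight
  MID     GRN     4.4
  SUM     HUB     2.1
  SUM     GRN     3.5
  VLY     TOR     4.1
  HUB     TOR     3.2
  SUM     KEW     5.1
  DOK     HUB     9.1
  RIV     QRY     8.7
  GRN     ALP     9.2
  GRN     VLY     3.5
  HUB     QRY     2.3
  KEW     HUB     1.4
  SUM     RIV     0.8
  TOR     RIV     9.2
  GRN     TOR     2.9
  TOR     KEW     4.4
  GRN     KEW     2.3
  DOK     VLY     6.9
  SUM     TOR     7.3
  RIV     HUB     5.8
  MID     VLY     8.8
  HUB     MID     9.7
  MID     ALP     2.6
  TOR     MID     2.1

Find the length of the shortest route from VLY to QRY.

$9.5

Candidate routes:
VLY → GRN → TOR → HUB → QRY: 3.5+2.9+3.2+2.3 = 11.9
VLY → TOR → HUB → QRY: 4.1+3.2+2.3 = 9.6
VLY → GRN → KEW → HUB → QRY: 3.5+2.3+1.4+2.3 = 9.5
VLY → GRN → SUM → HUB → QRY: 3.5+3.5+2.1+2.3 = 11.4
The minimum is $9.5 via VLY → GRN → KEW → HUB → QRY.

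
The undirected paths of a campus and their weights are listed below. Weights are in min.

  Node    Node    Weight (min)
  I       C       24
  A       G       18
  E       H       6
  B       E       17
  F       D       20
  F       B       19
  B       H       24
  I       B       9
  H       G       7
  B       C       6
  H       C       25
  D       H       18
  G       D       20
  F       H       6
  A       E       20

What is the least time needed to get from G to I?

39 min

Shortest distances from G:
G: 0
H: 7  (via G)
E: 13  (via H)
F: 13  (via H)
A: 18  (via G)
D: 20  (via G)
B: 30  (via E)
C: 32  (via H)
I: 39  (via B)
Shortest route: G → H → E → B → I = 39 min.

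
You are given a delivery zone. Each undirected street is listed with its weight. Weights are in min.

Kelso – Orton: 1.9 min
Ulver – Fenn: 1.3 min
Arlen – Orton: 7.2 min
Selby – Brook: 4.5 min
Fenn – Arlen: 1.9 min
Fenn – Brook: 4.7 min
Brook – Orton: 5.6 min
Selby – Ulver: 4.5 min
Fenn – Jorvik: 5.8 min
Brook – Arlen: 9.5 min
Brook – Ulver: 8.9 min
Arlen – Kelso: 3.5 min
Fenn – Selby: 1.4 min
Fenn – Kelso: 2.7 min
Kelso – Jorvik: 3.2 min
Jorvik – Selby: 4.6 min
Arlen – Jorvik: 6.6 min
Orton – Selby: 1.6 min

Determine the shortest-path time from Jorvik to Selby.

Running Dijkstra from Jorvik:
Jorvik: 0
Kelso: 3.2  (via Jorvik)
Selby: 4.6  (via Jorvik)
Shortest route: Jorvik–Selby = 4.6 min.

4.6 min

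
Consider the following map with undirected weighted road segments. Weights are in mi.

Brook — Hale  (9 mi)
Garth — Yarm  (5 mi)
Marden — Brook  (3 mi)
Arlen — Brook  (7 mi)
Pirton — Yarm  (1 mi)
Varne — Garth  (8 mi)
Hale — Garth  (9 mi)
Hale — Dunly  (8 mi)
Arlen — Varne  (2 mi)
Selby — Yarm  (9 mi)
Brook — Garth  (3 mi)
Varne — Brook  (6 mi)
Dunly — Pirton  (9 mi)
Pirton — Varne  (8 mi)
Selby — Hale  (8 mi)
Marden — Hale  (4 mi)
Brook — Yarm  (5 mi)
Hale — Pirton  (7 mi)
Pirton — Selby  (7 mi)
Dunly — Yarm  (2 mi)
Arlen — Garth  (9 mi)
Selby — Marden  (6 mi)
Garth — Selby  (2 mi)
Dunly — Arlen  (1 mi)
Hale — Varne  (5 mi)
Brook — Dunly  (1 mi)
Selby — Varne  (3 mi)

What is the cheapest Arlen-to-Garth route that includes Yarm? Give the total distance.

Shortest Arlen→Yarm: Arlen → Dunly → Yarm = 3
Best Yarm to Garth: Yarm → Garth costing 5
Total via Yarm: 3 + 5 = 8 mi.

8 mi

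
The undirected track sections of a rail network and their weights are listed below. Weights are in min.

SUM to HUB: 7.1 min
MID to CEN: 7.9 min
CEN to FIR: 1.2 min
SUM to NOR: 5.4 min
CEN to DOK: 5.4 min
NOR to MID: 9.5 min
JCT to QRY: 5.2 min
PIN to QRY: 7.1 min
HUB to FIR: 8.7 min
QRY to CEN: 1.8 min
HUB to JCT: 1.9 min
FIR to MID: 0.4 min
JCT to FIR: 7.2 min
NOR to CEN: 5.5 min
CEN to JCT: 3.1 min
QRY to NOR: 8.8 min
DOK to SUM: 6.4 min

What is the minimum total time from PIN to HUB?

Enumerating some paths:
PIN → QRY → JCT → HUB: 7.1+5.2+1.9 = 14.2
PIN → QRY → CEN → JCT → HUB: 7.1+1.8+3.1+1.9 = 13.9
The minimum is 13.9 min via PIN → QRY → CEN → JCT → HUB.

13.9 min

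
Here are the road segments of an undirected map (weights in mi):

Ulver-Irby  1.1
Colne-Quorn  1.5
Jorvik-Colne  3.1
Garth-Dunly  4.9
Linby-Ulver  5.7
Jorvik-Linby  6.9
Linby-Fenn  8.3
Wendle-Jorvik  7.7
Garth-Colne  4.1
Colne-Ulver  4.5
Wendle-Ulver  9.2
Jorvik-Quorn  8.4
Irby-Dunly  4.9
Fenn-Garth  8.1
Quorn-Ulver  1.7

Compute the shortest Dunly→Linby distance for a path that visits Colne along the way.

17.9 mi

Best Dunly to Colne: Dunly → Garth → Colne costing 9
Best Colne to Linby: Colne → Quorn → Ulver → Linby costing 8.9
Total via Colne: 9 + 8.9 = 17.9 mi.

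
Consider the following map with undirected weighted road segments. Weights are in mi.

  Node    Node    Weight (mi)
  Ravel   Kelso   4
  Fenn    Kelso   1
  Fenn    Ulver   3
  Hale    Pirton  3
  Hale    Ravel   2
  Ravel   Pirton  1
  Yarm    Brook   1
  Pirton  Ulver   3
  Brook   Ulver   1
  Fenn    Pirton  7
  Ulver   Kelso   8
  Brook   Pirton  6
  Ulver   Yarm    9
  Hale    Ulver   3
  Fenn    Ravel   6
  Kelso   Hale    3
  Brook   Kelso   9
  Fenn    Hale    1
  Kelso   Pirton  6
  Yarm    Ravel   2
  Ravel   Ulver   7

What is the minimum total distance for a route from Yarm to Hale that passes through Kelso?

8 mi

Shortest Yarm→Kelso: Yarm → Ravel → Kelso = 6
Shortest Kelso→Hale: Kelso → Fenn → Hale = 2
Total via Kelso: 6 + 2 = 8 mi.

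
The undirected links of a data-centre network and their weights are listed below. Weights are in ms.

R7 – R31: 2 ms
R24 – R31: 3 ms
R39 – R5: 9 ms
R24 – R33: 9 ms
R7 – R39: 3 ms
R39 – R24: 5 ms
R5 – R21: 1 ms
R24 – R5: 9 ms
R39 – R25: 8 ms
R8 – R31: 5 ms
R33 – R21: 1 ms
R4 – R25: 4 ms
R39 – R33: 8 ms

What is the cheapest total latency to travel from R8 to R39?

Enumerating some paths:
R8 - R31 - R24 - R39: 5+3+5 = 13
R8 - R31 - R7 - R39: 5+2+3 = 10
The minimum is 10 ms via R8 - R31 - R7 - R39.

10 ms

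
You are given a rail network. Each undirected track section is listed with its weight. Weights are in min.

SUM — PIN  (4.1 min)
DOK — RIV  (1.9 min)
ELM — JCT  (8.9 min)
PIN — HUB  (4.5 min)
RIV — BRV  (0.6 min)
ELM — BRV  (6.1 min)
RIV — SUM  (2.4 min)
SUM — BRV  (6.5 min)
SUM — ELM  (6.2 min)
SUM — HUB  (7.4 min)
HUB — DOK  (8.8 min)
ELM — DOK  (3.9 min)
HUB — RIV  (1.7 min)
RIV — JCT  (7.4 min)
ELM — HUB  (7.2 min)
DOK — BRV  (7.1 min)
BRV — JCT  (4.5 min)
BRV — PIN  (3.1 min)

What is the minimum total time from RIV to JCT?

Shortest distances from RIV:
RIV: 0
BRV: 0.6  (via RIV)
HUB: 1.7  (via RIV)
DOK: 1.9  (via RIV)
SUM: 2.4  (via RIV)
PIN: 3.7  (via BRV)
JCT: 5.1  (via BRV)
Shortest route: RIV → BRV → JCT = 5.1 min.

5.1 min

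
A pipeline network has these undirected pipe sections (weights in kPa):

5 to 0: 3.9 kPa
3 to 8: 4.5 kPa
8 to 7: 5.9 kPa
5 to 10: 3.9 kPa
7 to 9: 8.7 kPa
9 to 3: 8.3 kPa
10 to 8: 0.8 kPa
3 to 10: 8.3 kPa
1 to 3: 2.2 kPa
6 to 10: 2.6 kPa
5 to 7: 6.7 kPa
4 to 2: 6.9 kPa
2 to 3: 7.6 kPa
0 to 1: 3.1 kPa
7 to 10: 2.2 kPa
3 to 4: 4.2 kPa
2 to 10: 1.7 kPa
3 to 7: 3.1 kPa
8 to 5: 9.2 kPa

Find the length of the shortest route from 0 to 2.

Running Dijkstra from 0:
0: 0
1: 3.1  (via 0)
5: 3.9  (via 0)
3: 5.3  (via 1)
10: 7.8  (via 5)
7: 8.4  (via 3)
8: 8.6  (via 10)
2: 9.5  (via 10)
Shortest route: 0 → 5 → 10 → 2 = 9.5 kPa.

9.5 kPa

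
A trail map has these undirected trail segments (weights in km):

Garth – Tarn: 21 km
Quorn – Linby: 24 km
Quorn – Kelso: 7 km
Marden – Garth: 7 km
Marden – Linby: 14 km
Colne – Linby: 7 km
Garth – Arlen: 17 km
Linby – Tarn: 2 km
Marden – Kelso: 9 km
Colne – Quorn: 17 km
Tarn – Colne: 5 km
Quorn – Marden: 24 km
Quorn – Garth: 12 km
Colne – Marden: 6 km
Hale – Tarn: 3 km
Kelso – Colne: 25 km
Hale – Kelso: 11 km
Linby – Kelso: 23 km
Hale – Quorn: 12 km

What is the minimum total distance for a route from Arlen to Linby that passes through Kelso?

Best Arlen to Kelso: Arlen–Garth–Marden–Kelso costing 33
Shortest Kelso→Linby: Kelso–Hale–Tarn–Linby = 16
Total via Kelso: 33 + 16 = 49 km.

49 km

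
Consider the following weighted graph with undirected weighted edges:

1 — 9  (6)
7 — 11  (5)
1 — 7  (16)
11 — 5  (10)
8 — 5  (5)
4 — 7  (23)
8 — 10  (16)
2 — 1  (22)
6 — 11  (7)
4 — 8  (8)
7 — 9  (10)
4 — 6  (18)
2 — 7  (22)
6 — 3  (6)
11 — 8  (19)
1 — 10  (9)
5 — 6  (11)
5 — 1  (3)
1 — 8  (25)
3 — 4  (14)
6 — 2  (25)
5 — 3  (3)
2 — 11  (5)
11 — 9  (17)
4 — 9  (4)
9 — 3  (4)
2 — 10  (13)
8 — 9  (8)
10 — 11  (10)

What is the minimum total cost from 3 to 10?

Candidate routes:
3 - 5 - 1 - 10: 3+3+9 = 15
3 - 9 - 1 - 10: 4+6+9 = 19
3 - 5 - 11 - 10: 3+10+10 = 23
3 - 6 - 11 - 10: 6+7+10 = 23
The minimum is 15 via 3 - 5 - 1 - 10.

15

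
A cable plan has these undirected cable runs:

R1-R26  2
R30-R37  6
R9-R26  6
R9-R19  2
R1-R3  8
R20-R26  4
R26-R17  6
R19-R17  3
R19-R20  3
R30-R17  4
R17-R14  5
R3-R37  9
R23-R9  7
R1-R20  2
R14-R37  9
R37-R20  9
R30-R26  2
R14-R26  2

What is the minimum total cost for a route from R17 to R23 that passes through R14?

Shortest R17→R14: R17–R14 = 5
Shortest R14→R23: R14–R26–R9–R23 = 15
Total via R14: 5 + 15 = 20.

20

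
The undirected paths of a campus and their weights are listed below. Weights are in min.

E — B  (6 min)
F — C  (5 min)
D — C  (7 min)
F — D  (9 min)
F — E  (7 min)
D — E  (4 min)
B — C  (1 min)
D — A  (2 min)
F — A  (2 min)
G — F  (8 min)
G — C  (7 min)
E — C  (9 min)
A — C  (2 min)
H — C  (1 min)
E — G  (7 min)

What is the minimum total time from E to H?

8 min

Shortest distances from E:
E: 0
D: 4  (via E)
A: 6  (via D)
B: 6  (via E)
C: 7  (via B)
F: 7  (via E)
G: 7  (via E)
H: 8  (via C)
Shortest route: E–B–C–H = 8 min.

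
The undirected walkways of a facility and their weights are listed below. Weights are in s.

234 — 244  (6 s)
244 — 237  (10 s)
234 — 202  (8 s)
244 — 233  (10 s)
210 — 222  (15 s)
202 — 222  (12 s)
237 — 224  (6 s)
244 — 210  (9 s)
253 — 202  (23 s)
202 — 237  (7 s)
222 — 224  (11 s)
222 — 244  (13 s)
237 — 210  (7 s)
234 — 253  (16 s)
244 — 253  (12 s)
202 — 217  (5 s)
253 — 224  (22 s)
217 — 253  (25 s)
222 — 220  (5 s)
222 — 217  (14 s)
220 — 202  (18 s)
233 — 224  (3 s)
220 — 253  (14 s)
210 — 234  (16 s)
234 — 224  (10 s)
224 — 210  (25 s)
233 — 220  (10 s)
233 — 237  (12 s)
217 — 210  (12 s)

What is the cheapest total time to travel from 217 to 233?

21 s

Shortest distances from 217:
217: 0
202: 5  (via 217)
237: 12  (via 202)
210: 12  (via 217)
234: 13  (via 202)
222: 14  (via 217)
224: 18  (via 237)
244: 19  (via 234)
220: 19  (via 222)
233: 21  (via 224)
Shortest route: 217–202–237–224–233 = 21 s.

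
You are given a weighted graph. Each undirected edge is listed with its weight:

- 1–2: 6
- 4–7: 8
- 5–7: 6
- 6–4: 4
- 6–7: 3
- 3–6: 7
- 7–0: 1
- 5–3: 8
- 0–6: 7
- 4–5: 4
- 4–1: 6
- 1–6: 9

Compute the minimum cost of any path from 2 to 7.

18

Running Dijkstra from 2:
2: 0
1: 6  (via 2)
4: 12  (via 1)
6: 15  (via 1)
5: 16  (via 4)
7: 18  (via 6)
Shortest route: 2 → 1 → 6 → 7 = 18.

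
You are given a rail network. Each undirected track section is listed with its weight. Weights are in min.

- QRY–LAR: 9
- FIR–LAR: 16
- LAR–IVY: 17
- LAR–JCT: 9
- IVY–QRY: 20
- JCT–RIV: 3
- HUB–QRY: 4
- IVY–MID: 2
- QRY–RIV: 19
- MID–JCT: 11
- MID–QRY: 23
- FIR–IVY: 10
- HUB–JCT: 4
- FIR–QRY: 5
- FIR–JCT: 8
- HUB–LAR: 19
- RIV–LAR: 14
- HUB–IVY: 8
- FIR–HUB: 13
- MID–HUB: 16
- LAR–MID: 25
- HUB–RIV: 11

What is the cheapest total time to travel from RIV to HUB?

7 min

Running Dijkstra from RIV:
RIV: 0
JCT: 3  (via RIV)
HUB: 7  (via JCT)
Shortest route: RIV → JCT → HUB = 7 min.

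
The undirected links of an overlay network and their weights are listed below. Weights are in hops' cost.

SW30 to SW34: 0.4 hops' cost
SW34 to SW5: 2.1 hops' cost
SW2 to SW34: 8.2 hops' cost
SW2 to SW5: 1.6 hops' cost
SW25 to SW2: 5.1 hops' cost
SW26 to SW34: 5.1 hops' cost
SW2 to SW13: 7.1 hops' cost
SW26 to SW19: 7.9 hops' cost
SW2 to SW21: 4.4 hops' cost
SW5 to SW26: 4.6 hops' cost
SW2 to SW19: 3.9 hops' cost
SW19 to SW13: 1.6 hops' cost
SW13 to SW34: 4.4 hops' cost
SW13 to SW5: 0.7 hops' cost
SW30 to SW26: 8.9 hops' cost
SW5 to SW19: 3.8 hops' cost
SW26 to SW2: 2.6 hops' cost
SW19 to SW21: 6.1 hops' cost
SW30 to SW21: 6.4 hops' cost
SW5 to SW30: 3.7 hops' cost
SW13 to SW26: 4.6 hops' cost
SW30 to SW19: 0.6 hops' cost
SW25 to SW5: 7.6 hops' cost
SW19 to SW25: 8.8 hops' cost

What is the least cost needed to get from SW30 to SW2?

4.1 hops' cost

Running Dijkstra from SW30:
SW30: 0
SW34: 0.4  (via SW30)
SW19: 0.6  (via SW30)
SW13: 2.2  (via SW19)
SW5: 2.5  (via SW34)
SW2: 4.1  (via SW5)
Shortest route: SW30 → SW34 → SW5 → SW2 = 4.1 hops' cost.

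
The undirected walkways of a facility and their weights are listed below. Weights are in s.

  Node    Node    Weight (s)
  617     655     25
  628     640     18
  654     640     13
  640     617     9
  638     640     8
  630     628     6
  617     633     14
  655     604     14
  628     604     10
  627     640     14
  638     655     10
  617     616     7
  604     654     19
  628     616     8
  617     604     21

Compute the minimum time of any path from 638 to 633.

31 s

Compare a few routes:
638 → 640 → 617 → 633: 8+9+14 = 31
638 → 655 → 617 → 633: 10+25+14 = 49
638 → 655 → 604 → 617 → 633: 10+14+21+14 = 59
638 → 640 → 628 → 616 → 617 → 633: 8+18+8+7+14 = 55
Cheapest is 638 → 640 → 617 → 633 at 31 s.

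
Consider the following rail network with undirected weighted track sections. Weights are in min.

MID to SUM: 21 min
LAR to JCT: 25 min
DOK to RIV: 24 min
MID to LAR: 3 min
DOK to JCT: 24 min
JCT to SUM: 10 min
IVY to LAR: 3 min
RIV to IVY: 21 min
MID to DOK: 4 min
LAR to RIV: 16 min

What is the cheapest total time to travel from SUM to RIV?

Shortest distances from SUM:
SUM: 0
JCT: 10  (via SUM)
MID: 21  (via SUM)
LAR: 24  (via MID)
DOK: 25  (via MID)
IVY: 27  (via LAR)
RIV: 40  (via LAR)
Shortest route: SUM → MID → LAR → RIV = 40 min.

40 min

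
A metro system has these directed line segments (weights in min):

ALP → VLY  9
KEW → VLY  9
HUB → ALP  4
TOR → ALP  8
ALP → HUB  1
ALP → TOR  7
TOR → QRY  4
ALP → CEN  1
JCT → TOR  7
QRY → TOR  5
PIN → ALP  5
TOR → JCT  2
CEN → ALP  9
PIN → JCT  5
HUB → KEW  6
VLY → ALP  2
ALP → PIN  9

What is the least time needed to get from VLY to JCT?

Shortest distances from VLY:
VLY: 0
ALP: 2  (via VLY)
HUB: 3  (via ALP)
CEN: 3  (via ALP)
TOR: 9  (via ALP)
KEW: 9  (via HUB)
JCT: 11  (via TOR)
Shortest route: VLY → ALP → TOR → JCT = 11 min.

11 min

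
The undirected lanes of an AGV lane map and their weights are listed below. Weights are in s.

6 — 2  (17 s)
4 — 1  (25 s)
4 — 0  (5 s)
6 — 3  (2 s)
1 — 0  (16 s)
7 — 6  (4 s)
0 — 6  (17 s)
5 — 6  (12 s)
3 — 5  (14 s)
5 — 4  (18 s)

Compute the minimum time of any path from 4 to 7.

Compare a few routes:
4 → 5 → 3 → 6 → 7: 18+14+2+4 = 38
4 → 0 → 6 → 7: 5+17+4 = 26
4 → 5 → 6 → 7: 18+12+4 = 34
The minimum is 26 s via 4 → 0 → 6 → 7.

26 s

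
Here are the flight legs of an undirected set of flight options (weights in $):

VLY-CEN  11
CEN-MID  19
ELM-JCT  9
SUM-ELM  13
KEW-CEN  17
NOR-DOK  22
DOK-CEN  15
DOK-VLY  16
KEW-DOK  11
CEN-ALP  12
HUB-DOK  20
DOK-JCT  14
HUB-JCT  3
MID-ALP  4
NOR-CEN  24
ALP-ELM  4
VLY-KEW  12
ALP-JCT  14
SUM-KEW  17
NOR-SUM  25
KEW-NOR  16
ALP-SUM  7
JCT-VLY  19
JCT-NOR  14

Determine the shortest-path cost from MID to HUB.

Candidate routes:
MID - ALP - ELM - JCT - HUB: 4+4+9+3 = 20
MID - ALP - JCT - HUB: 4+14+3 = 21
Cheapest is MID - ALP - ELM - JCT - HUB at $20.

$20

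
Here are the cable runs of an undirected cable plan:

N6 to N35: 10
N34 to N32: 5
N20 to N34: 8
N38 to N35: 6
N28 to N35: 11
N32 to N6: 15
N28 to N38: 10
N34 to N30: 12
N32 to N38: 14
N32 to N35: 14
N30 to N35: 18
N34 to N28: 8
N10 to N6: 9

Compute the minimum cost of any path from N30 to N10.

Shortest distances from N30:
N30: 0
N34: 12  (via N30)
N32: 17  (via N34)
N35: 18  (via N30)
N20: 20  (via N34)
N28: 20  (via N34)
N38: 24  (via N35)
N6: 28  (via N35)
N10: 37  (via N6)
Shortest route: N30–N35–N6–N10 = 37.

37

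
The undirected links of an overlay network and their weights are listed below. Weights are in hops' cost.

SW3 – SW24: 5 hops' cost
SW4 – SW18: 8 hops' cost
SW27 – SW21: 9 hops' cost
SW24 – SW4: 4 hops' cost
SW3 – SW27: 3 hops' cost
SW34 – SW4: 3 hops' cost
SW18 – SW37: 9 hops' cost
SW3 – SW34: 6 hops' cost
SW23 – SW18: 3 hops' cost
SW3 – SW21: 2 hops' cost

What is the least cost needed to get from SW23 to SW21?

Candidate routes:
SW23–SW18–SW4–SW34–SW3–SW21: 3+8+3+6+2 = 22
SW23–SW18–SW4–SW24–SW3–SW27–SW21: 3+8+4+5+3+9 = 32
The minimum is 22 hops' cost via SW23–SW18–SW4–SW34–SW3–SW21.

22 hops' cost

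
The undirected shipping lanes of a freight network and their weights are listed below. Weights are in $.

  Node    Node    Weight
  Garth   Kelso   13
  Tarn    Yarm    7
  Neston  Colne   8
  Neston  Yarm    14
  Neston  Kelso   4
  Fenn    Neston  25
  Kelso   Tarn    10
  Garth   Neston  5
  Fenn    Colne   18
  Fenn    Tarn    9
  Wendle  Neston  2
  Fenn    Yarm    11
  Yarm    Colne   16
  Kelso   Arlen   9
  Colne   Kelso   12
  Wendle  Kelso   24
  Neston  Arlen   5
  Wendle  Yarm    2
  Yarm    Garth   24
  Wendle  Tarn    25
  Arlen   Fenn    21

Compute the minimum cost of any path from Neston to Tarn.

Shortest distances from Neston:
Neston: 0
Wendle: 2  (via Neston)
Yarm: 4  (via Wendle)
Kelso: 4  (via Neston)
Arlen: 5  (via Neston)
Garth: 5  (via Neston)
Colne: 8  (via Neston)
Tarn: 11  (via Yarm)
Shortest route: Neston → Wendle → Yarm → Tarn = $11.

$11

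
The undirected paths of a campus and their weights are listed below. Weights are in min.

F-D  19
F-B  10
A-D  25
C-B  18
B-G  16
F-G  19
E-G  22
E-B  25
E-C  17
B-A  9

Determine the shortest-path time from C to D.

Settle nodes by increasing distance from C:
C: 0
E: 17  (via C)
B: 18  (via C)
A: 27  (via B)
F: 28  (via B)
G: 34  (via B)
D: 47  (via F)
Shortest route: C–B–F–D = 47 min.

47 min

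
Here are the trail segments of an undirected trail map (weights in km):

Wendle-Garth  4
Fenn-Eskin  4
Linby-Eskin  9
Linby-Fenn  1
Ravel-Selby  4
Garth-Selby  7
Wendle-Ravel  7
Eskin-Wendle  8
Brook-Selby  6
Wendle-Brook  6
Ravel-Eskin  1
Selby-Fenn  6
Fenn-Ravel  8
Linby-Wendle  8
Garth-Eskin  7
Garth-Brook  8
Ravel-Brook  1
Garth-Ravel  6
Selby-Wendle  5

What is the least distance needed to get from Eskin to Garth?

Shortest distances from Eskin:
Eskin: 0
Ravel: 1  (via Eskin)
Brook: 2  (via Ravel)
Fenn: 4  (via Eskin)
Linby: 5  (via Fenn)
Selby: 5  (via Ravel)
Garth: 7  (via Eskin)
Shortest route: Eskin → Garth = 7 km.

7 km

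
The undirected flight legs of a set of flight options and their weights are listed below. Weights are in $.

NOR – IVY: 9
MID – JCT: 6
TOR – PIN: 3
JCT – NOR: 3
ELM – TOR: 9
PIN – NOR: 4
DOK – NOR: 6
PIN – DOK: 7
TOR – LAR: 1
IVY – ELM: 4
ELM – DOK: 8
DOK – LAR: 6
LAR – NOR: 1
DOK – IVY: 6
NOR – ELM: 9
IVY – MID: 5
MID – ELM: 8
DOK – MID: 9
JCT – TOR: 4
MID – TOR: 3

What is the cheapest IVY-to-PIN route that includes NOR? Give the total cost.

Best IVY to NOR: IVY–NOR costing 9
Shortest NOR→PIN: NOR–PIN = 4
Total via NOR: 9 + 4 = $13.

$13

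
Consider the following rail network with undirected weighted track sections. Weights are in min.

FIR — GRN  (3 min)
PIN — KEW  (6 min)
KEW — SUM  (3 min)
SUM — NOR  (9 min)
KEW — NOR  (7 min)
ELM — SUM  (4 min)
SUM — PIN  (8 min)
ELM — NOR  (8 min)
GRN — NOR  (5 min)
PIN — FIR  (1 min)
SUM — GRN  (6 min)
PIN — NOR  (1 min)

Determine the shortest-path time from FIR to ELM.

Enumerating some paths:
FIR → PIN → KEW → SUM → ELM: 1+6+3+4 = 14
FIR → PIN → NOR → ELM: 1+1+8 = 10
FIR → PIN → SUM → ELM: 1+8+4 = 13
FIR → GRN → SUM → ELM: 3+6+4 = 13
The minimum is 10 min via FIR → PIN → NOR → ELM.

10 min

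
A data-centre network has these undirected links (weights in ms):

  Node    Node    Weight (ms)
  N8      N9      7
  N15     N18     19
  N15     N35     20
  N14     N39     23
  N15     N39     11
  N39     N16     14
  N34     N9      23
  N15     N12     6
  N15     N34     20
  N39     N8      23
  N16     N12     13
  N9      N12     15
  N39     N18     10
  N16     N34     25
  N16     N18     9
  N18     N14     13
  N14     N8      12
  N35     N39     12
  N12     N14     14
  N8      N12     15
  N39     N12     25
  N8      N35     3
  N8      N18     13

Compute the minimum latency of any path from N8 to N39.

15 ms

Settle nodes by increasing distance from N8:
N8: 0
N35: 3  (via N8)
N9: 7  (via N8)
N14: 12  (via N8)
N18: 13  (via N8)
N39: 15  (via N35)
Shortest route: N8–N35–N39 = 15 ms.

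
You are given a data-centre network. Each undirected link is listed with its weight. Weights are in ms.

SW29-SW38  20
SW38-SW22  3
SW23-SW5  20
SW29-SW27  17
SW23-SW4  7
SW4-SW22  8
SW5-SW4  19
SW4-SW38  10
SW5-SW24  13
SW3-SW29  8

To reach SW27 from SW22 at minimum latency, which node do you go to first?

Candidate routes:
SW22 → SW38 → SW29 → SW27: 3+20+17 = 40
SW22 → SW4 → SW38 → SW29 → SW27: 8+10+20+17 = 55
The minimum is 40 ms via SW22 → SW38 → SW29 → SW27.
So from SW22 the first move is to SW38.

SW38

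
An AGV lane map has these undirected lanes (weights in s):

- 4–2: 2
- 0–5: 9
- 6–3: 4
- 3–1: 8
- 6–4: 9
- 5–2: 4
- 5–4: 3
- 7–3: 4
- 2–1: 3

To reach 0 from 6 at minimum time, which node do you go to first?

4

Candidate routes:
6–4–5–0: 9+3+9 = 21
6–4–2–5–0: 9+2+4+9 = 24
The minimum is 21 s via 6–4–5–0.
So from 6 the first move is to 4.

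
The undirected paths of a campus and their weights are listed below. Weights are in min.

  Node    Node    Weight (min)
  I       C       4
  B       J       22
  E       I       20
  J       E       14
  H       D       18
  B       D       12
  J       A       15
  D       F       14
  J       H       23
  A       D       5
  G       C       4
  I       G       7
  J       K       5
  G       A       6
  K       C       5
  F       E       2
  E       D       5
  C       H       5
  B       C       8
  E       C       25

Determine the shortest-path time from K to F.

Compare a few routes:
K–C–G–A–D–E–F: 5+4+6+5+5+2 = 27
K–C–I–E–F: 5+4+20+2 = 31
K–J–E–F: 5+14+2 = 21
The minimum is 21 min via K–J–E–F.

21 min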